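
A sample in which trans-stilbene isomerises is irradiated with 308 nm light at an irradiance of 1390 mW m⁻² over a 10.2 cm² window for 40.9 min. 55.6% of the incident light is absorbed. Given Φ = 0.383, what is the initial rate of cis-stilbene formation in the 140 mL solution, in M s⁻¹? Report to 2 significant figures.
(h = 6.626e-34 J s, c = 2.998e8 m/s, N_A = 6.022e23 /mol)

5.6e-9 M s⁻¹

Photon energy at 308 nm: hc/λ = (6.626e-34)(2.998e8)/(308e-9) = 6.450e-19 J.
Energy delivered: (1390 mW m⁻²)(10.2e-4 m²)(2454 s) = 3.479 J.
Photons incident: 3.479 / 6.450e-19 = 5.394e18, i.e. 5.394e18/6.022e23 = 8.957e-6 mol.
Photons absorbed: 0.556 × 8.957e-6 = 4.980e-6 mol.
Product formed: 0.383 × 4.980e-6 = 1.907e-6 mol.
Rate: 1.907e-6 mol / (2454 s × 0.14 L) = 5.6e-9 M s⁻¹.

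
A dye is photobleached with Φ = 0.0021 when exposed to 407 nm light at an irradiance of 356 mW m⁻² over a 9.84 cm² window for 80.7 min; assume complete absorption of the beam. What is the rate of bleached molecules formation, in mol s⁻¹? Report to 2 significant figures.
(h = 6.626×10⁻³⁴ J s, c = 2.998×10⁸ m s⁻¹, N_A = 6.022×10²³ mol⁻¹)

Photon energy at 407 nm: hc/λ = (6.626×10⁻³⁴)(2.998×10⁸)/(407×10⁻⁹) = 4.881×10⁻¹⁹ J.
Energy delivered: (356 mW m⁻²)(9.84×10⁻⁴ m²)(4842 s) = 1.696 J.
Photons incident: 1.696 / 4.881×10⁻¹⁹ = 3.475×10¹⁸, i.e. 3.475×10¹⁸/6.022×10²³ = 5.771×10⁻⁶ mol.
Product formed: 0.0021 × 5.771×10⁻⁶ = 1.212×10⁻⁸ mol.
Rate: 1.212×10⁻⁸ / 4842 s = 2.5×10⁻¹² mol s⁻¹.

2.5×10⁻¹² mol s⁻¹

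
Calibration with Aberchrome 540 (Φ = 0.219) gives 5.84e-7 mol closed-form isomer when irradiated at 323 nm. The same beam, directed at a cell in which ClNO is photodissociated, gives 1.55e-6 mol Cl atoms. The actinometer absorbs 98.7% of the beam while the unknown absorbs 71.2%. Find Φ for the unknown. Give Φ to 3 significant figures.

Photons absorbed by the actinometer: 5.84e-7 / 0.219 = 2.667e-6 mol.
Incident flux: 2.667e-6 / 0.987 = 2.702e-6 einstein.
Absorbed by unknown: 0.712 × 2.702e-6 = 1.924e-6 mol.
Φ(unknown) = 1.55e-6 / 1.924e-6 = 0.806.

Φ = 0.806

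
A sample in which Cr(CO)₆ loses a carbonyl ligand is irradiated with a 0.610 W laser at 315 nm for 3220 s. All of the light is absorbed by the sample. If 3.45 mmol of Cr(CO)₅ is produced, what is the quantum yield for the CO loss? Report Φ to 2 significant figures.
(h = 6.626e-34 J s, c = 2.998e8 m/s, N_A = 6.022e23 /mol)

Φ = 0.67

Product: 3.45 mmol = 0.00345 mol.
Photon energy at 315 nm: hc/λ = (6.626e-34)(2.998e8)/(315e-9) = 6.306e-19 J.
Energy delivered: (0.610 W)(3220 s) = 1964 J.
Photons incident: 1964 / 6.306e-19 = 3.114e21, i.e. 3.114e21/6.022e23 = 0.005171 mol.
Φ = 0.00345 mol / 0.005171 mol photons = 0.67.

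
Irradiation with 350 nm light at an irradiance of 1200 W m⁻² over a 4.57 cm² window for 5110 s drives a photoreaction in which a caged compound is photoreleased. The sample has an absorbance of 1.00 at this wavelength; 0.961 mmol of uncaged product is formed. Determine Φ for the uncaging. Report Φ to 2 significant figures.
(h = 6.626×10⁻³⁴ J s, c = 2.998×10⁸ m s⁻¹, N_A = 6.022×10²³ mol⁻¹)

Product: 0.961 mmol = 9.61×10⁻⁴ mol.
Photon energy at 350 nm: hc/λ = (6.626×10⁻³⁴)(2.998×10⁸)/(350×10⁻⁹) = 5.676×10⁻¹⁹ J.
Energy delivered: (1200 W m⁻²)(4.57×10⁻⁴ m²)(5110 s) = 2802 J.
Photons incident: 2802 / 5.676×10⁻¹⁹ = 4.937×10²¹, i.e. 4.937×10²¹/6.022×10²³ = 0.008198 mol.
Fraction absorbed: 1 − 10^(−1.00) = 0.9000.
Photons absorbed: 0.9000 × 0.008198 = 0.007378 mol.
Φ = 9.61×10⁻⁴ mol / 0.007378 mol photons = 0.13.

Φ = 0.13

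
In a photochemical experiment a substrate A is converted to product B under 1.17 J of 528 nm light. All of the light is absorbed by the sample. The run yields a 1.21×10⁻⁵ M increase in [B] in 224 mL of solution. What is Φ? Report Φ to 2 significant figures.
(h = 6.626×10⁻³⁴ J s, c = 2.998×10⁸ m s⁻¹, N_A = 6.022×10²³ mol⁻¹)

Φ = 0.52

Product: (1.21×10⁻⁵ M)(0.224 L) = 2.710×10⁻⁶ mol.
Photon energy at 528 nm: hc/λ = (6.626×10⁻³⁴)(2.998×10⁸)/(528×10⁻⁹) = 3.762×10⁻¹⁹ J.
Photons incident: 1.17 / 3.762×10⁻¹⁹ = 3.110×10¹⁸, i.e. 3.110×10¹⁸/6.022×10²³ = 5.164×10⁻⁶ mol.
Φ = 2.710×10⁻⁶ mol / 5.164×10⁻⁶ mol photons = 0.52.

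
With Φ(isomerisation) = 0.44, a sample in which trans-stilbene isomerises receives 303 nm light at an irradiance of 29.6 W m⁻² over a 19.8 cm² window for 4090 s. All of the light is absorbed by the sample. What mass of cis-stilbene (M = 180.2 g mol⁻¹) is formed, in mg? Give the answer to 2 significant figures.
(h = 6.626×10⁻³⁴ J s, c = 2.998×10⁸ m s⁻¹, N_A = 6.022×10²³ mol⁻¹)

Photon energy at 303 nm: hc/λ = (6.626×10⁻³⁴)(2.998×10⁸)/(303×10⁻⁹) = 6.556×10⁻¹⁹ J.
Energy delivered: (29.6 W m⁻²)(19.8×10⁻⁴ m²)(4090 s) = 239.7 J.
Photons incident: 239.7 / 6.556×10⁻¹⁹ = 3.656×10²⁰, i.e. 3.656×10²⁰/6.022×10²³ = 6.071×10⁻⁴ mol.
Product: Φ × n_abs = 0.44 × 6.071×10⁻⁴ = 2.671×10⁻⁴ mol.
Mass: 2.671×10⁻⁴ × 180.2 = 0.04813 g = 48 mg.

48 mg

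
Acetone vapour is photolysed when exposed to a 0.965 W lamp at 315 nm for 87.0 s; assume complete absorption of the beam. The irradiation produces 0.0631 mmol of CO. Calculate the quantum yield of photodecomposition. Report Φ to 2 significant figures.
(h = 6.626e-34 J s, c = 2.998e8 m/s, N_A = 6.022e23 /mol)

Product: 0.0631 mmol = 6.31e-5 mol.
Photon energy at 315 nm: hc/λ = (6.626e-34)(2.998e8)/(315e-9) = 6.306e-19 J.
Energy delivered: (0.965 W)(87 s) = 83.96 J.
Photons incident: 83.96 / 6.306e-19 = 1.331e20, i.e. 1.331e20/6.022e23 = 2.210e-4 mol.
Φ = 6.31e-5 mol / 2.210e-4 mol photons = 0.29.

Φ = 0.29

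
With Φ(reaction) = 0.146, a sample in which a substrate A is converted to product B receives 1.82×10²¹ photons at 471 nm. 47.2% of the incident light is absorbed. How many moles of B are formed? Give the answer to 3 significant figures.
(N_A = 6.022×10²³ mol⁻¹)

2.08×10⁻⁴ mol

Moles of photons: 1.82×10²¹ / 6.022×10²³ = 0.003022 mol.
Photons absorbed: 0.472 × 0.003022 = 0.001426 mol.
Product: Φ × n_abs = 0.146 × 0.001426 = 2.082×10⁻⁴ mol.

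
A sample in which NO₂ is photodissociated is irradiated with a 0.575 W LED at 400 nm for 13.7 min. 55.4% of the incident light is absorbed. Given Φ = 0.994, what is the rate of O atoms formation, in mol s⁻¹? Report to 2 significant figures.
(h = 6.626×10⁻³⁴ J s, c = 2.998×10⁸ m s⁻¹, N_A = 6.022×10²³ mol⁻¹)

Photon energy at 400 nm: hc/λ = (6.626×10⁻³⁴)(2.998×10⁸)/(400×10⁻⁹) = 4.966×10⁻¹⁹ J.
Energy delivered: (0.575 W)(822 s) = 472.7 J.
Photons incident: 472.7 / 4.966×10⁻¹⁹ = 9.519×10²⁰, i.e. 9.519×10²⁰/6.022×10²³ = 0.001581 mol.
Photons absorbed: 0.554 × 0.001581 = 8.759×10⁻⁴ mol.
Product formed: 0.994 × 8.759×10⁻⁴ = 8.706×10⁻⁴ mol.
Rate: 8.706×10⁻⁴ / 822 s = 1.1×10⁻⁶ mol s⁻¹.

1.1×10⁻⁶ mol s⁻¹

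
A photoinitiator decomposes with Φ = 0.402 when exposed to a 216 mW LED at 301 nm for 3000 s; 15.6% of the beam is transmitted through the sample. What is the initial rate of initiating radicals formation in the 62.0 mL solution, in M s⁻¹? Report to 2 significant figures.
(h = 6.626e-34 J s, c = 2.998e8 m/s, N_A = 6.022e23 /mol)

3.0e-6 M s⁻¹

Photon energy at 301 nm: hc/λ = (6.626e-34)(2.998e8)/(301e-9) = 6.600e-19 J.
Energy delivered: (216 mW)(3000 s) = 648.0 J.
Photons incident: 648.0 / 6.600e-19 = 9.818e20, i.e. 9.818e20/6.022e23 = 0.001630 mol.
Fraction absorbed: 1 − 15.6/100 = 0.8440.
Photons absorbed: 0.8440 × 0.001630 = 0.001376 mol.
Product formed: 0.402 × 0.001376 = 5.532e-4 mol.
Rate: 5.532e-4 mol / (3000 s × 0.062 L) = 3.0e-6 M s⁻¹.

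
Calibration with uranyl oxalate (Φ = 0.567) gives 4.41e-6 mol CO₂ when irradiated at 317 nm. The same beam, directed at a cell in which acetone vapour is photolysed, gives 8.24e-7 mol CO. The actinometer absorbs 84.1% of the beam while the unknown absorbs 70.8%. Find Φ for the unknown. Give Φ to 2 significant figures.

Φ = 0.13

Photons absorbed by the actinometer: 4.41e-6 / 0.567 = 7.778e-6 mol.
Incident flux: 7.778e-6 / 0.841 = 9.249e-6 einstein.
Absorbed by unknown: 0.708 × 9.249e-6 = 6.548e-6 mol.
Φ(unknown) = 8.24e-7 / 6.548e-6 = 0.13.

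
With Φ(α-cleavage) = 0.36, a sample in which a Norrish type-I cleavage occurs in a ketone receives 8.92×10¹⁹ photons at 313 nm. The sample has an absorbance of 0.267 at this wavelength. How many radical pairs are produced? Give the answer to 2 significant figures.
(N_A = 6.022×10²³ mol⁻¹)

Moles of photons: 8.92×10¹⁹ / 6.022×10²³ = 1.481×10⁻⁴ mol.
Fraction absorbed: 1 − 10^(−0.267) = 0.4592.
Photons absorbed: 0.4592 × 1.481×10⁻⁴ = 6.801×10⁻⁵ mol.
Product: Φ × n_abs = 0.36 × 6.801×10⁻⁵ = 2.448×10⁻⁵ mol.
As a count: 2.448×10⁻⁵ × 6.022×10²³ = 1.5×10¹⁹.

1.5×10¹⁹ radical pairs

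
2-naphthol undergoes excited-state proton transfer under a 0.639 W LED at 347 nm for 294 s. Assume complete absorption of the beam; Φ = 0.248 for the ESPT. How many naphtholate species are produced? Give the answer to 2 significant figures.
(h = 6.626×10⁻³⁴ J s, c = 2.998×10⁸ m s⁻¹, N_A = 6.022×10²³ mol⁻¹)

8.1×10¹⁹ species

Photon energy at 347 nm: hc/λ = (6.626×10⁻³⁴)(2.998×10⁸)/(347×10⁻⁹) = 5.725×10⁻¹⁹ J.
Energy delivered: (0.639 W)(294 s) = 187.9 J.
Photons incident: 187.9 / 5.725×10⁻¹⁹ = 3.282×10²⁰, i.e. 3.282×10²⁰/6.022×10²³ = 5.450×10⁻⁴ mol.
Product: Φ × n_abs = 0.248 × 5.450×10⁻⁴ = 1.352×10⁻⁴ mol.
As a count: 1.352×10⁻⁴ × 6.022×10²³ = 8.1×10¹⁹.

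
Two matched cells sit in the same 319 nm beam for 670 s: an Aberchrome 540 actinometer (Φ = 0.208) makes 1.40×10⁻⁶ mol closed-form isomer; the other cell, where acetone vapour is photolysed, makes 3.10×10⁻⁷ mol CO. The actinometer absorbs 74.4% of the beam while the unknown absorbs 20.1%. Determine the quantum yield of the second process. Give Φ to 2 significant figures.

Photons absorbed by the actinometer: 1.40×10⁻⁶ / 0.208 = 6.731×10⁻⁶ mol.
Incident flux: 6.731×10⁻⁶ / 0.744 = 9.047×10⁻⁶ einstein.
Absorbed by unknown: 0.201 × 9.047×10⁻⁶ = 1.818×10⁻⁶ mol.
Φ(unknown) = 3.10×10⁻⁷ / 1.818×10⁻⁶ = 0.17.

Φ = 0.17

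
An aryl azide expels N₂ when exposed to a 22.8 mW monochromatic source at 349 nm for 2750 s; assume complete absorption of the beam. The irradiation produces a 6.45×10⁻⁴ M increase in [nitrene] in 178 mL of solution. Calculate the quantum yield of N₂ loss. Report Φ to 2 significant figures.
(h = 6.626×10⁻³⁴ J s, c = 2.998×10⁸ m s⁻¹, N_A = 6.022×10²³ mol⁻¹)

Product: (6.45×10⁻⁴ M)(0.178 L) = 1.148×10⁻⁴ mol.
Photon energy at 349 nm: hc/λ = (6.626×10⁻³⁴)(2.998×10⁸)/(349×10⁻⁹) = 5.692×10⁻¹⁹ J.
Energy delivered: (22.8 mW)(2750 s) = 62.70 J.
Photons incident: 62.70 / 5.692×10⁻¹⁹ = 1.102×10²⁰, i.e. 1.102×10²⁰/6.022×10²³ = 1.830×10⁻⁴ mol.
Φ = 1.148×10⁻⁴ mol / 1.830×10⁻⁴ mol photons = 0.63.

Φ = 0.63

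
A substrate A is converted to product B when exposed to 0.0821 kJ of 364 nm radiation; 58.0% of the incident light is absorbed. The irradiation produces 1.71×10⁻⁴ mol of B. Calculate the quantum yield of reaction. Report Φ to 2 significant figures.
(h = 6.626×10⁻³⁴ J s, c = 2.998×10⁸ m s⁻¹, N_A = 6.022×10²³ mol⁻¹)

Photon energy at 364 nm: hc/λ = (6.626×10⁻³⁴)(2.998×10⁸)/(364×10⁻⁹) = 5.457×10⁻¹⁹ J.
Incident energy: 0.0821 kJ = 82.1 J.
Photons incident: 82.1 / 5.457×10⁻¹⁹ = 1.504×10²⁰, i.e. 1.504×10²⁰/6.022×10²³ = 2.498×10⁻⁴ mol.
Photons absorbed: 0.580 × 2.498×10⁻⁴ = 1.449×10⁻⁴ mol.
Φ = 1.71×10⁻⁴ mol / 1.449×10⁻⁴ mol photons = 1.2.

Φ = 1.2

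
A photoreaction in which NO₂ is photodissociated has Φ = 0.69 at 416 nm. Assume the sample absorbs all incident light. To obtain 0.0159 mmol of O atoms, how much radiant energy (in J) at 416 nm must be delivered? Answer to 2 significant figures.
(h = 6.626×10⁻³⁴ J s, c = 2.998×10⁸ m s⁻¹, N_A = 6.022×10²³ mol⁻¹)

Product: 0.0159 mmol = 1.59×10⁻⁵ mol.
Photons that must be absorbed: 1.59×10⁻⁵ / 0.69 = 2.304×10⁻⁵ mol.
Photon energy: hc/λ = 4.775×10⁻¹⁹ J; per mole, 2.876×10⁵ J mol⁻¹.
Energy required: 2.304×10⁻⁵ × 2.876×10⁵ = 6.6 J.

6.6 J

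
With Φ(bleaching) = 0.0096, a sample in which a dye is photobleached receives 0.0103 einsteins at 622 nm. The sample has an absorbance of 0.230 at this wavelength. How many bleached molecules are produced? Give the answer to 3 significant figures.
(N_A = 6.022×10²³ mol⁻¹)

2.45×10¹⁹ bleached molecules

Fraction absorbed: 1 − 10^(−0.230) = 0.4112.
Photons absorbed: 0.4112 × 0.0103 = 0.004235 mol.
Product: Φ × n_abs = 0.0096 × 0.004235 = 4.066×10⁻⁵ mol.
As a count: 4.066×10⁻⁵ × 6.022×10²³ = 2.45×10¹⁹.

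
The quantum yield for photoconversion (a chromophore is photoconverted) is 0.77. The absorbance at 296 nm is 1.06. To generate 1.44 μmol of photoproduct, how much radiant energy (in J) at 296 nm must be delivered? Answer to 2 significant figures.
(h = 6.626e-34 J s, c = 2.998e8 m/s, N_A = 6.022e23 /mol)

0.83 J

Product: 1.44 μmol = 1.44e-6 mol.
Photons that must be absorbed: 1.44e-6 / 0.77 = 1.870e-6 mol.
Fraction absorbed: 1 − 10^(−1.06) = 0.9129.
Incident photons needed: 1.870e-6 / 0.9129 = 2.048e-6 mol.
Photon energy: hc/λ = 6.711e-19 J; per mole, 4.041e5 J mol⁻¹.
Energy required: 2.048e-6 × 4.041e5 = 0.83 J.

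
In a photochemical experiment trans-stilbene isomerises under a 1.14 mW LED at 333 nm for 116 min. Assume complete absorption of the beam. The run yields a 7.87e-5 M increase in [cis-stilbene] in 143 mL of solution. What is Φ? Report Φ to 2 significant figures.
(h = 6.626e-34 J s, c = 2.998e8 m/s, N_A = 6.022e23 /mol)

Φ = 0.51

Product: (7.87e-5 M)(0.143 L) = 1.125e-5 mol.
Photon energy at 333 nm: hc/λ = (6.626e-34)(2.998e8)/(333e-9) = 5.965e-19 J.
Energy delivered: (1.14 mW)(6960 s) = 7.934 J.
Photons incident: 7.934 / 5.965e-19 = 1.330e19, i.e. 1.330e19/6.022e23 = 2.209e-5 mol.
Φ = 1.125e-5 mol / 2.209e-5 mol photons = 0.51.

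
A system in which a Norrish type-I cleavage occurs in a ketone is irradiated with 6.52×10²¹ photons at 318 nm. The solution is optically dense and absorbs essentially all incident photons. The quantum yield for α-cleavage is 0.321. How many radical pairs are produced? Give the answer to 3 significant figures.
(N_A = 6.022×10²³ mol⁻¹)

2.09×10²¹ radical pairs

Moles of photons: 6.52×10²¹ / 6.022×10²³ = 0.01083 mol.
Product: Φ × n_abs = 0.321 × 0.01083 = 0.003476 mol.
As a count: 0.003476 × 6.022×10²³ = 2.09×10²¹.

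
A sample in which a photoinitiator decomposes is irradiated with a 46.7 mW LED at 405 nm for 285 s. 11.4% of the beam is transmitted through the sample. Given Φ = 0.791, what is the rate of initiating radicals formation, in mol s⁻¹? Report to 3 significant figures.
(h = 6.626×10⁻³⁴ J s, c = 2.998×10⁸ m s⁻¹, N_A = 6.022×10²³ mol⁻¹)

Photon energy at 405 nm: hc/λ = (6.626×10⁻³⁴)(2.998×10⁸)/(405×10⁻⁹) = 4.905×10⁻¹⁹ J.
Energy delivered: (46.7 mW)(285 s) = 13.31 J.
Photons incident: 13.31 / 4.905×10⁻¹⁹ = 2.714×10¹⁹, i.e. 2.714×10¹⁹/6.022×10²³ = 4.507×10⁻⁵ mol.
Fraction absorbed: 1 − 11.4/100 = 0.8860.
Photons absorbed: 0.8860 × 4.507×10⁻⁵ = 3.993×10⁻⁵ mol.
Product formed: 0.791 × 3.993×10⁻⁵ = 3.158×10⁻⁵ mol.
Rate: 3.158×10⁻⁵ / 285 s = 1.11×10⁻⁷ mol s⁻¹.

1.11×10⁻⁷ mol s⁻¹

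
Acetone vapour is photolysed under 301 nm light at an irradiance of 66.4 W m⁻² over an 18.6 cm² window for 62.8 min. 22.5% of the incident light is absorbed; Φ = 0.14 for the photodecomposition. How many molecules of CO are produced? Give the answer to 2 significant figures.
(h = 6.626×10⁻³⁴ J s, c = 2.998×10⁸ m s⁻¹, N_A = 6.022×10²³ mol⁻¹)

2.2×10¹⁹ molecules

Photon energy at 301 nm: hc/λ = (6.626×10⁻³⁴)(2.998×10⁸)/(301×10⁻⁹) = 6.600×10⁻¹⁹ J.
Energy delivered: (66.4 W m⁻²)(18.6×10⁻⁴ m²)(3768 s) = 465.4 J.
Photons incident: 465.4 / 6.600×10⁻¹⁹ = 7.052×10²⁰, i.e. 7.052×10²⁰/6.022×10²³ = 0.001171 mol.
Photons absorbed: 0.225 × 0.001171 = 2.635×10⁻⁴ mol.
Product: Φ × n_abs = 0.14 × 2.635×10⁻⁴ = 3.689×10⁻⁵ mol.
As a count: 3.689×10⁻⁵ × 6.022×10²³ = 2.2×10¹⁹.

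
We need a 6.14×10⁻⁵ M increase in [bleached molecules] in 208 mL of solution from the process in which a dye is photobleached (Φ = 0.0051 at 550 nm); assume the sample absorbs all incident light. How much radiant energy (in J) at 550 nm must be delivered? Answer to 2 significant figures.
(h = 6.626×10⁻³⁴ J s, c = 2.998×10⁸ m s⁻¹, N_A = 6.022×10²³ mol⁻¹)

Product: (6.14×10⁻⁵ M)(0.208 L) = 1.277×10⁻⁵ mol.
Photons that must be absorbed: 1.277×10⁻⁵ / 0.0051 = 0.002504 mol.
Photon energy: hc/λ = 3.612×10⁻¹⁹ J; per mole, 2.175×10⁵ J mol⁻¹.
Energy required: 0.002504 × 2.175×10⁵ = 540 J.

540 J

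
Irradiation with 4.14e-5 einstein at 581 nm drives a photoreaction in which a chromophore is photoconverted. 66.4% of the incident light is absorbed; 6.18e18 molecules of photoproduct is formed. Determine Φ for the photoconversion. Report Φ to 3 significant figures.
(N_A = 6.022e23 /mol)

Product: 6.18e18 / 6.022e23 = 1.026e-5 mol.
Photons absorbed: 0.664 × 4.14e-5 = 2.749e-5 mol.
Φ = 1.026e-5 mol / 2.749e-5 mol photons = 0.373.

Φ = 0.373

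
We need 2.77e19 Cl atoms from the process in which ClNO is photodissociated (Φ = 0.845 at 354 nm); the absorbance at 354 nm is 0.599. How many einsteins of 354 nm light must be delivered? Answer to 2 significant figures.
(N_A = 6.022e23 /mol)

Product: 2.77e19 / 6.022e23 = 4.600e-5 mol.
Photons that must be absorbed: 4.600e-5 / 0.845 = 5.444e-5 mol.
Fraction absorbed: 1 − 10^(−0.599) = 0.7482.
Incident photons needed: 5.444e-5 / 0.7482 = 7.276e-5 mol.

7.3e-5 einstein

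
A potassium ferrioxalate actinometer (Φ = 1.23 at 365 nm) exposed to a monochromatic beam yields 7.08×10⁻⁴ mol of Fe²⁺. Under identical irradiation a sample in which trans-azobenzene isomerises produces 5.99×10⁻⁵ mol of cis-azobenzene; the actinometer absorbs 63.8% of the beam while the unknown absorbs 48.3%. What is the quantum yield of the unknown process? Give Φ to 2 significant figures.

Φ = 0.14

Photons absorbed by the actinometer: 7.08×10⁻⁴ / 1.23 = 5.756×10⁻⁴ mol.
Incident flux: 5.756×10⁻⁴ / 0.638 = 9.022×10⁻⁴ einstein.
Absorbed by unknown: 0.483 × 9.022×10⁻⁴ = 4.358×10⁻⁴ mol.
Φ(unknown) = 5.99×10⁻⁵ / 4.358×10⁻⁴ = 0.14.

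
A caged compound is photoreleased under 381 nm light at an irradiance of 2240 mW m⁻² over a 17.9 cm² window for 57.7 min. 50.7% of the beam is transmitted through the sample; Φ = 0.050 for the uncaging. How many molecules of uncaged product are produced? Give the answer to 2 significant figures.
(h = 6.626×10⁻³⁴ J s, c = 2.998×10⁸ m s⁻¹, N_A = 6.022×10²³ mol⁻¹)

6.6×10¹⁷ molecules

Photon energy at 381 nm: hc/λ = (6.626×10⁻³⁴)(2.998×10⁸)/(381×10⁻⁹) = 5.214×10⁻¹⁹ J.
Energy delivered: (2240 mW m⁻²)(17.9×10⁻⁴ m²)(3462 s) = 13.88 J.
Photons incident: 13.88 / 5.214×10⁻¹⁹ = 2.662×10¹⁹, i.e. 2.662×10¹⁹/6.022×10²³ = 4.420×10⁻⁵ mol.
Fraction absorbed: 1 − 50.7/100 = 0.4930.
Photons absorbed: 0.4930 × 4.420×10⁻⁵ = 2.179×10⁻⁵ mol.
Product: Φ × n_abs = 0.050 × 2.179×10⁻⁵ = 1.090×10⁻⁶ mol.
As a count: 1.090×10⁻⁶ × 6.022×10²³ = 6.6×10¹⁷.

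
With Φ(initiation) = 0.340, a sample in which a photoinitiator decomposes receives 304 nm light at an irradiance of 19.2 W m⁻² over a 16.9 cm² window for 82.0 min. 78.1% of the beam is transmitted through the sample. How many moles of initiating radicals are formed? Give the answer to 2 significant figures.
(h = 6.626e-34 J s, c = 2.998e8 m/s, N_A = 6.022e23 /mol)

Photon energy at 304 nm: hc/λ = (6.626e-34)(2.998e8)/(304e-9) = 6.534e-19 J.
Energy delivered: (19.2 W m⁻²)(16.9e-4 m²)(4920 s) = 159.6 J.
Photons incident: 159.6 / 6.534e-19 = 2.443e20, i.e. 2.443e20/6.022e23 = 4.057e-4 mol.
Fraction absorbed: 1 − 78.1/100 = 0.2190.
Photons absorbed: 0.2190 × 4.057e-4 = 8.885e-5 mol.
Product: Φ × n_abs = 0.340 × 8.885e-5 = 3.021e-5 mol.

3.0e-5 mol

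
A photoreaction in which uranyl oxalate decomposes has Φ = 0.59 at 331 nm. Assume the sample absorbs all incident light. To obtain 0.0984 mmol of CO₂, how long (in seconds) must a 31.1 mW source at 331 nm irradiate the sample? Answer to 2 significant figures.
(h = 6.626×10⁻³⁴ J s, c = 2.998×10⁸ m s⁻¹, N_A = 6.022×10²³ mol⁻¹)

t ≈ 1900 s

Product: 0.0984 mmol = 9.84×10⁻⁵ mol.
Photons that must be absorbed: 9.84×10⁻⁵ / 0.59 = 1.668×10⁻⁴ mol.
Photon energy: hc/λ = 6.001×10⁻¹⁹ J; per mole, 3.614×10⁵ J mol⁻¹.
Energy required: 1.668×10⁻⁴ × 3.614×10⁵ = 60.28 J.
Time: 60.28 J / 0.0311 W = 1900 s.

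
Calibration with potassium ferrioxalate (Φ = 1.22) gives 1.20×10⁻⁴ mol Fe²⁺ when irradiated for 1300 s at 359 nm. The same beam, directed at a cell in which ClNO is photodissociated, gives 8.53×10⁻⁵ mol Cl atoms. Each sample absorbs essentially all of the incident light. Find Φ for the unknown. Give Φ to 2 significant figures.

Photons absorbed by the actinometer: 1.20×10⁻⁴ / 1.22 = 9.836×10⁻⁵ mol.
Φ(unknown) = 8.53×10⁻⁵ / 9.836×10⁻⁵ = 0.87.

Φ = 0.87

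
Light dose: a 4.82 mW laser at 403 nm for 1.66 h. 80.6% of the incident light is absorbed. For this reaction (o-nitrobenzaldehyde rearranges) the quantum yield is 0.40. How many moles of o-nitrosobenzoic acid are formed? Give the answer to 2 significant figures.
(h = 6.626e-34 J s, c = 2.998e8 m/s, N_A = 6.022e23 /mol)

Photon energy at 403 nm: hc/λ = (6.626e-34)(2.998e8)/(403e-9) = 4.929e-19 J.
Energy delivered: (4.82 mW)(5976 s) = 28.80 J.
Photons incident: 28.80 / 4.929e-19 = 5.843e19, i.e. 5.843e19/6.022e23 = 9.703e-5 mol.
Photons absorbed: 0.806 × 9.703e-5 = 7.821e-5 mol.
Product: Φ × n_abs = 0.40 × 7.821e-5 = 3.128e-5 mol.

3.1e-5 mol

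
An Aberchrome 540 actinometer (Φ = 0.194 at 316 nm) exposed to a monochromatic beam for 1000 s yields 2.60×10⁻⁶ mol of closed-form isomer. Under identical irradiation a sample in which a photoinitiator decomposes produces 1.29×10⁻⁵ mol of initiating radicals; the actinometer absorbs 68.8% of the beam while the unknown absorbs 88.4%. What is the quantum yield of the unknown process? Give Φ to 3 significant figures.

Φ = 0.749

Photons absorbed by the actinometer: 2.60×10⁻⁶ / 0.194 = 1.340×10⁻⁵ mol.
Incident flux: 1.340×10⁻⁵ / 0.688 = 1.948×10⁻⁵ einstein.
Absorbed by unknown: 0.884 × 1.948×10⁻⁵ = 1.722×10⁻⁵ mol.
Φ(unknown) = 1.29×10⁻⁵ / 1.722×10⁻⁵ = 0.749.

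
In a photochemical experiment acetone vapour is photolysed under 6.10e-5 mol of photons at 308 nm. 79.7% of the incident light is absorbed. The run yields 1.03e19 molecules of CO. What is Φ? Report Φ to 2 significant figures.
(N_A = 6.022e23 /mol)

Φ = 0.35

Product: 1.03e19 / 6.022e23 = 1.710e-5 mol.
Photons absorbed: 0.797 × 6.10e-5 = 4.862e-5 mol.
Φ = 1.710e-5 mol / 4.862e-5 mol photons = 0.35.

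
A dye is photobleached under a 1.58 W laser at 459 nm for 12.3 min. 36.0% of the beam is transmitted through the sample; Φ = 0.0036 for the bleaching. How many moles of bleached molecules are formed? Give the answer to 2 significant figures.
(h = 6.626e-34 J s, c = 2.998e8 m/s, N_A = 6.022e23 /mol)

1.0e-5 mol

Photon energy at 459 nm: hc/λ = (6.626e-34)(2.998e8)/(459e-9) = 4.328e-19 J.
Energy delivered: (1.58 W)(738 s) = 1166 J.
Photons incident: 1166 / 4.328e-19 = 2.694e21, i.e. 2.694e21/6.022e23 = 0.004474 mol.
Fraction absorbed: 1 − 36.0/100 = 0.6400.
Photons absorbed: 0.6400 × 0.004474 = 0.002863 mol.
Product: Φ × n_abs = 0.0036 × 0.002863 = 1.031e-5 mol.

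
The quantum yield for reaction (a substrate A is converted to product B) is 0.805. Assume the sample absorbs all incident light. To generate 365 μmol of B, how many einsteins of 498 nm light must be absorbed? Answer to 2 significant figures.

4.5×10⁻⁴ einstein

Product: 365 μmol = 3.65×10⁻⁴ mol.
Photons that must be absorbed: 3.65×10⁻⁴ / 0.805 = 4.534×10⁻⁴ mol.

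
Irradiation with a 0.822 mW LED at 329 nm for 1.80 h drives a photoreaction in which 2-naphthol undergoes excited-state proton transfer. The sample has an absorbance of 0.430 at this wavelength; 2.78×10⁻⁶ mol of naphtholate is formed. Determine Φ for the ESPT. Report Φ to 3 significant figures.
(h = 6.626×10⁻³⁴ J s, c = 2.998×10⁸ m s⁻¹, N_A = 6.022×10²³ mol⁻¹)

Photon energy at 329 nm: hc/λ = (6.626×10⁻³⁴)(2.998×10⁸)/(329×10⁻⁹) = 6.038×10⁻¹⁹ J.
Energy delivered: (0.822 mW)(6480 s) = 5.327 J.
Photons incident: 5.327 / 6.038×10⁻¹⁹ = 8.822×10¹⁸, i.e. 8.822×10¹⁸/6.022×10²³ = 1.465×10⁻⁵ mol.
Fraction absorbed: 1 − 10^(−0.430) = 0.6285.
Photons absorbed: 0.6285 × 1.465×10⁻⁵ = 9.208×10⁻⁶ mol.
Φ = 2.78×10⁻⁶ mol / 9.208×10⁻⁶ mol photons = 0.302.

Φ = 0.302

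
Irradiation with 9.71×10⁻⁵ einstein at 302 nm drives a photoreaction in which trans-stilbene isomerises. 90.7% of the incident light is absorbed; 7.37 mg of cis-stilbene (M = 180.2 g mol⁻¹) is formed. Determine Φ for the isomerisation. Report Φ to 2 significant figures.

Φ = 0.46

Product: 7.37 mg / 180.2 g mol⁻¹ = 4.090×10⁻⁵ mol.
Photons absorbed: 0.907 × 9.71×10⁻⁵ = 8.807×10⁻⁵ mol.
Φ = 4.090×10⁻⁵ mol / 8.807×10⁻⁵ mol photons = 0.46.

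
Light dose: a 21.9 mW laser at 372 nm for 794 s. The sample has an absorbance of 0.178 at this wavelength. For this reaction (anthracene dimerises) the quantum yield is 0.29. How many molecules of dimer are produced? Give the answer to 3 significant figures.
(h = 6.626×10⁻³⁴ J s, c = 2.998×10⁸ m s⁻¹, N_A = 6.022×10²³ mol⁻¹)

Photon energy at 372 nm: hc/λ = (6.626×10⁻³⁴)(2.998×10⁸)/(372×10⁻⁹) = 5.340×10⁻¹⁹ J.
Energy delivered: (21.9 mW)(794 s) = 17.39 J.
Photons incident: 17.39 / 5.340×10⁻¹⁹ = 3.257×10¹⁹, i.e. 3.257×10¹⁹/6.022×10²³ = 5.409×10⁻⁵ mol.
Fraction absorbed: 1 − 10^(−0.178) = 0.3363.
Photons absorbed: 0.3363 × 5.409×10⁻⁵ = 1.819×10⁻⁵ mol.
Product: Φ × n_abs = 0.29 × 1.819×10⁻⁵ = 5.275×10⁻⁶ mol.
As a count: 5.275×10⁻⁶ × 6.022×10²³ = 3.18×10¹⁸.

3.18×10¹⁸ molecules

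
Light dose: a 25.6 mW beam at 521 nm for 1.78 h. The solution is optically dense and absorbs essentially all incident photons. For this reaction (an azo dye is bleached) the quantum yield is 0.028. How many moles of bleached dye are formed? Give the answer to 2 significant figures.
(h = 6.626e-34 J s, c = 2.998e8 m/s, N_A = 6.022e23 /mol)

Photon energy at 521 nm: hc/λ = (6.626e-34)(2.998e8)/(521e-9) = 3.813e-19 J.
Energy delivered: (25.6 mW)(6408 s) = 164.0 J.
Photons incident: 164.0 / 3.813e-19 = 4.301e20, i.e. 4.301e20/6.022e23 = 7.142e-4 mol.
Product: Φ × n_abs = 0.028 × 7.142e-4 = 2.000e-5 mol.

2.0e-5 mol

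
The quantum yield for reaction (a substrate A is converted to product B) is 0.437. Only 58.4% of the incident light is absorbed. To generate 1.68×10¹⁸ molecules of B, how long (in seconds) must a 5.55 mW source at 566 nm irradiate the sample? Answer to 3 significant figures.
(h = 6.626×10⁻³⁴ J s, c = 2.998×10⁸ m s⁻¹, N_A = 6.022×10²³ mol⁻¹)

Product: 1.68×10¹⁸ / 6.022×10²³ = 2.790×10⁻⁶ mol.
Photons that must be absorbed: 2.790×10⁻⁶ / 0.437 = 6.384×10⁻⁶ mol.
Incident photons needed: 6.384×10⁻⁶ / 0.584 = 1.093×10⁻⁵ mol.
Photon energy: hc/λ = 3.510×10⁻¹⁹ J; per mole, 2.114×10⁵ J mol⁻¹.
Energy required: 1.093×10⁻⁵ × 2.114×10⁵ = 2.311 J.
Time: 2.311 J / 0.00555 W = 416 s.

t ≈ 416 s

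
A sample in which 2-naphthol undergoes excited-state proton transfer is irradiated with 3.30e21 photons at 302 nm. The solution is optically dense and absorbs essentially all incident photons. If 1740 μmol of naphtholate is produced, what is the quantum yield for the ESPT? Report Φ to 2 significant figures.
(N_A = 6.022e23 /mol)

Product: 1740 μmol = 0.00174 mol.
Moles of photons: 3.30e21 / 6.022e23 = 0.005480 mol.
Φ = 0.00174 mol / 0.005480 mol photons = 0.32.

Φ = 0.32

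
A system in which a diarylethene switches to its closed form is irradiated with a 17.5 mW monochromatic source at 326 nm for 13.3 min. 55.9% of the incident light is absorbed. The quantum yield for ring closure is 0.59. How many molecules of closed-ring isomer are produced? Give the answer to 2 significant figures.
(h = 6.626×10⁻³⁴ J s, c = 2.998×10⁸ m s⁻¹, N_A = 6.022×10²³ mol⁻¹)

Photon energy at 326 nm: hc/λ = (6.626×10⁻³⁴)(2.998×10⁸)/(326×10⁻⁹) = 6.093×10⁻¹⁹ J.
Energy delivered: (17.5 mW)(798 s) = 13.97 J.
Photons incident: 13.97 / 6.093×10⁻¹⁹ = 2.293×10¹⁹, i.e. 2.293×10¹⁹/6.022×10²³ = 3.808×10⁻⁵ mol.
Photons absorbed: 0.559 × 3.808×10⁻⁵ = 2.129×10⁻⁵ mol.
Product: Φ × n_abs = 0.59 × 2.129×10⁻⁵ = 1.256×10⁻⁵ mol.
As a count: 1.256×10⁻⁵ × 6.022×10²³ = 7.6×10¹⁸.

7.6×10¹⁸ molecules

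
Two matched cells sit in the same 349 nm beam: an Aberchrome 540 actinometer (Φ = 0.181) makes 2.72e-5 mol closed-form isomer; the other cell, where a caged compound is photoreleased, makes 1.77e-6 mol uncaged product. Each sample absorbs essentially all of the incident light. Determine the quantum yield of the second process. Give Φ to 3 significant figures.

Photons absorbed by the actinometer: 2.72e-5 / 0.181 = 1.503e-4 mol.
Φ(unknown) = 1.77e-6 / 1.503e-4 = 0.0118.

Φ = 0.0118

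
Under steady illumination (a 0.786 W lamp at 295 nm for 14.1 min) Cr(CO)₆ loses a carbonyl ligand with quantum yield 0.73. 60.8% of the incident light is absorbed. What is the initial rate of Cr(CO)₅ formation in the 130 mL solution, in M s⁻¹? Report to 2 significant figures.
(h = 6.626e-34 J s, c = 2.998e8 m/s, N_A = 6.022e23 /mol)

6.6e-6 M s⁻¹

Photon energy at 295 nm: hc/λ = (6.626e-34)(2.998e8)/(295e-9) = 6.734e-19 J.
Energy delivered: (0.786 W)(846 s) = 665.0 J.
Photons incident: 665.0 / 6.734e-19 = 9.875e20, i.e. 9.875e20/6.022e23 = 0.001640 mol.
Photons absorbed: 0.608 × 0.001640 = 9.971e-4 mol.
Product formed: 0.73 × 9.971e-4 = 7.279e-4 mol.
Rate: 7.279e-4 mol / (846 s × 0.13 L) = 6.6e-6 M s⁻¹.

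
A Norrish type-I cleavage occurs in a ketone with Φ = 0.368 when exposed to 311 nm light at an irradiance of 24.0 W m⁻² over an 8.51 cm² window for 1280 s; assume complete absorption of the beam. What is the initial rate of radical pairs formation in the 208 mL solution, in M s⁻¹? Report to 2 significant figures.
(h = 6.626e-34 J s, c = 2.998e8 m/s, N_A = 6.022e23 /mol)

Photon energy at 311 nm: hc/λ = (6.626e-34)(2.998e8)/(311e-9) = 6.387e-19 J.
Energy delivered: (24.0 W m⁻²)(8.51e-4 m²)(1280 s) = 26.14 J.
Photons incident: 26.14 / 6.387e-19 = 4.093e19, i.e. 4.093e19/6.022e23 = 6.797e-5 mol.
Product formed: 0.368 × 6.797e-5 = 2.501e-5 mol.
Rate: 2.501e-5 mol / (1280 s × 0.208 L) = 9.4e-8 M s⁻¹.

9.4e-8 M s⁻¹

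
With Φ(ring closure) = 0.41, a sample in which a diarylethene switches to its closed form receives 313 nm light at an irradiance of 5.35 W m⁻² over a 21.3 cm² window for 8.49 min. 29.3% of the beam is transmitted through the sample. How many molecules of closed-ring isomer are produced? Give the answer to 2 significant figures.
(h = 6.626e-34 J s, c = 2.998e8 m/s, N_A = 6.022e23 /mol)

2.7e18 molecules

Photon energy at 313 nm: hc/λ = (6.626e-34)(2.998e8)/(313e-9) = 6.347e-19 J.
Energy delivered: (5.35 W m⁻²)(21.3e-4 m²)(509.4 s) = 5.805 J.
Photons incident: 5.805 / 6.347e-19 = 9.146e18, i.e. 9.146e18/6.022e23 = 1.519e-5 mol.
Fraction absorbed: 1 − 29.3/100 = 0.7070.
Photons absorbed: 0.7070 × 1.519e-5 = 1.074e-5 mol.
Product: Φ × n_abs = 0.41 × 1.074e-5 = 4.403e-6 mol.
As a count: 4.403e-6 × 6.022e23 = 2.7e18.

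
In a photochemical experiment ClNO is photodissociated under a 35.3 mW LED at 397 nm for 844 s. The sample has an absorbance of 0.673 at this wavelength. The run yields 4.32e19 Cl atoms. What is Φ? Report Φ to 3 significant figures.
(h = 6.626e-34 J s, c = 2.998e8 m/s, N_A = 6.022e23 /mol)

Product: 4.32e19 / 6.022e23 = 7.174e-5 mol.
Photon energy at 397 nm: hc/λ = (6.626e-34)(2.998e8)/(397e-9) = 5.004e-19 J.
Energy delivered: (35.3 mW)(844 s) = 29.79 J.
Photons incident: 29.79 / 5.004e-19 = 5.953e19, i.e. 5.953e19/6.022e23 = 9.885e-5 mol.
Fraction absorbed: 1 − 10^(−0.673) = 0.7877.
Photons absorbed: 0.7877 × 9.885e-5 = 7.786e-5 mol.
Φ = 7.174e-5 mol / 7.786e-5 mol photons = 0.921.

Φ = 0.921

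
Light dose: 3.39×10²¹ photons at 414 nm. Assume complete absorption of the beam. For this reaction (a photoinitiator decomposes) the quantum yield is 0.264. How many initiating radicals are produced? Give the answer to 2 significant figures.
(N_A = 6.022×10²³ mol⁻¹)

8.9×10²⁰ initiating radicals

Moles of photons: 3.39×10²¹ / 6.022×10²³ = 0.005629 mol.
Product: Φ × n_abs = 0.264 × 0.005629 = 0.001486 mol.
As a count: 0.001486 × 6.022×10²³ = 8.9×10²⁰.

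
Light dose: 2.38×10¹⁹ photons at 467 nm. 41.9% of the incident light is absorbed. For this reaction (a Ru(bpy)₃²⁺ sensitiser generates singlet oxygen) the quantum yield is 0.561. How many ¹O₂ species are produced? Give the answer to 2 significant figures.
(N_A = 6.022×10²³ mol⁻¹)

Moles of photons: 2.38×10¹⁹ / 6.022×10²³ = 3.952×10⁻⁵ mol.
Photons absorbed: 0.419 × 3.952×10⁻⁵ = 1.656×10⁻⁵ mol.
Product: Φ × n_abs = 0.561 × 1.656×10⁻⁵ = 9.290×10⁻⁶ mol.
As a count: 9.290×10⁻⁶ × 6.022×10²³ = 5.6×10¹⁸.

5.6×10¹⁸ species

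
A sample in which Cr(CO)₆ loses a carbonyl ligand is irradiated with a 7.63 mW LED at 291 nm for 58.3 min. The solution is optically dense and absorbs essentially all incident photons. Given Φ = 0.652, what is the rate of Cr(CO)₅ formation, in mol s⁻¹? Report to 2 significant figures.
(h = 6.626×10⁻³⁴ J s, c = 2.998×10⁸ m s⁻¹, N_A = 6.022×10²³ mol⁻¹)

Photon energy at 291 nm: hc/λ = (6.626×10⁻³⁴)(2.998×10⁸)/(291×10⁻⁹) = 6.826×10⁻¹⁹ J.
Energy delivered: (7.63 mW)(3498 s) = 26.69 J.
Photons incident: 26.69 / 6.826×10⁻¹⁹ = 3.910×10¹⁹, i.e. 3.910×10¹⁹/6.022×10²³ = 6.493×10⁻⁵ mol.
Product formed: 0.652 × 6.493×10⁻⁵ = 4.233×10⁻⁵ mol.
Rate: 4.233×10⁻⁵ / 3498 s = 1.2×10⁻⁸ mol s⁻¹.

1.2×10⁻⁸ mol s⁻¹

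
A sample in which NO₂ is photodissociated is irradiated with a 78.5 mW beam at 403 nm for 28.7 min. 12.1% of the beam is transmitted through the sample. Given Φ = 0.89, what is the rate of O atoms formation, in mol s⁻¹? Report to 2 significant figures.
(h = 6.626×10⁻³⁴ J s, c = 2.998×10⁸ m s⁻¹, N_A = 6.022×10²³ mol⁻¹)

2.1×10⁻⁷ mol s⁻¹

Photon energy at 403 nm: hc/λ = (6.626×10⁻³⁴)(2.998×10⁸)/(403×10⁻⁹) = 4.929×10⁻¹⁹ J.
Energy delivered: (78.5 mW)(1722 s) = 135.2 J.
Photons incident: 135.2 / 4.929×10⁻¹⁹ = 2.743×10²⁰, i.e. 2.743×10²⁰/6.022×10²³ = 4.555×10⁻⁴ mol.
Fraction absorbed: 1 − 12.1/100 = 0.8790.
Photons absorbed: 0.8790 × 4.555×10⁻⁴ = 4.004×10⁻⁴ mol.
Product formed: 0.89 × 4.004×10⁻⁴ = 3.564×10⁻⁴ mol.
Rate: 3.564×10⁻⁴ / 1722 s = 2.1×10⁻⁷ mol s⁻¹.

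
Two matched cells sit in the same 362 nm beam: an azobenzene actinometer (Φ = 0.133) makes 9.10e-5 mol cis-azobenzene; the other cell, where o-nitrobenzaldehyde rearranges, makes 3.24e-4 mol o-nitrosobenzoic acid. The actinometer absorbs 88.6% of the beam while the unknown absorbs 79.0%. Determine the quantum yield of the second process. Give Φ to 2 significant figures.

Photons absorbed by the actinometer: 9.10e-5 / 0.133 = 6.842e-4 mol.
Incident flux: 6.842e-4 / 0.886 = 7.722e-4 einstein.
Absorbed by unknown: 0.790 × 7.722e-4 = 6.100e-4 mol.
Φ(unknown) = 3.24e-4 / 6.100e-4 = 0.53.

Φ = 0.53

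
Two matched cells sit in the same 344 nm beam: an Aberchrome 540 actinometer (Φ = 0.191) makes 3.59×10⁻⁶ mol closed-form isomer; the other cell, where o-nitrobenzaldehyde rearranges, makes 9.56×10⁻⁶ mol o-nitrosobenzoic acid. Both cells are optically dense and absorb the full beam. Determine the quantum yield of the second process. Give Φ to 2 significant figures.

Photons absorbed by the actinometer: 3.59×10⁻⁶ / 0.191 = 1.880×10⁻⁵ mol.
Φ(unknown) = 9.56×10⁻⁶ / 1.880×10⁻⁵ = 0.51.

Φ = 0.51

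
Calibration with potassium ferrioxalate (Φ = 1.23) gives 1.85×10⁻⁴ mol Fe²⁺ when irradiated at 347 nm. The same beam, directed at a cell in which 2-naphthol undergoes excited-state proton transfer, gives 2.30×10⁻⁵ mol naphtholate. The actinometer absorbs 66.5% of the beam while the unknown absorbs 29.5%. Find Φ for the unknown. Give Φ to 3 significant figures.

Φ = 0.345

Photons absorbed by the actinometer: 1.85×10⁻⁴ / 1.23 = 1.504×10⁻⁴ mol.
Incident flux: 1.504×10⁻⁴ / 0.665 = 2.262×10⁻⁴ einstein.
Absorbed by unknown: 0.295 × 2.262×10⁻⁴ = 6.673×10⁻⁵ mol.
Φ(unknown) = 2.30×10⁻⁵ / 6.673×10⁻⁵ = 0.345.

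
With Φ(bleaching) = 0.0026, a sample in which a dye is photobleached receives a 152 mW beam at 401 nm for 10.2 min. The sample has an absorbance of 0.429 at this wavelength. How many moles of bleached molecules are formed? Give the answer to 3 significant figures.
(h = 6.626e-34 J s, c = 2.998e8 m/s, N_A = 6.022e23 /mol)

5.09e-7 mol

Photon energy at 401 nm: hc/λ = (6.626e-34)(2.998e8)/(401e-9) = 4.954e-19 J.
Energy delivered: (152 mW)(612 s) = 93.02 J.
Photons incident: 93.02 / 4.954e-19 = 1.878e20, i.e. 1.878e20/6.022e23 = 3.119e-4 mol.
Fraction absorbed: 1 − 10^(−0.429) = 0.6276.
Photons absorbed: 0.6276 × 3.119e-4 = 1.957e-4 mol.
Product: Φ × n_abs = 0.0026 × 1.957e-4 = 5.088e-7 mol.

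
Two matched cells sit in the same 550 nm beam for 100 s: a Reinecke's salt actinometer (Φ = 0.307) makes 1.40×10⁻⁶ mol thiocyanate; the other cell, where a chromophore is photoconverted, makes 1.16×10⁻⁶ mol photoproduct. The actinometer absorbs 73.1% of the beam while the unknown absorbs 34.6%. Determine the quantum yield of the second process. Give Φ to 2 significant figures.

Photons absorbed by the actinometer: 1.40×10⁻⁶ / 0.307 = 4.560×10⁻⁶ mol.
Incident flux: 4.560×10⁻⁶ / 0.731 = 6.238×10⁻⁶ einstein.
Absorbed by unknown: 0.346 × 6.238×10⁻⁶ = 2.158×10⁻⁶ mol.
Φ(unknown) = 1.16×10⁻⁶ / 2.158×10⁻⁶ = 0.54.

Φ = 0.54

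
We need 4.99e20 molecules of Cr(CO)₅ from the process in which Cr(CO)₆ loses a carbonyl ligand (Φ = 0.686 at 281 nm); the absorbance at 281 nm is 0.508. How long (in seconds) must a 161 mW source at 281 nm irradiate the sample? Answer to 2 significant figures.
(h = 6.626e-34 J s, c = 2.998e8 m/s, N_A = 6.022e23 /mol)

Product: 4.99e20 / 6.022e23 = 8.286e-4 mol.
Photons that must be absorbed: 8.286e-4 / 0.686 = 0.001208 mol.
Fraction absorbed: 1 − 10^(−0.508) = 0.6895.
Incident photons needed: 0.001208 / 0.6895 = 0.001752 mol.
Photon energy: hc/λ = 7.069e-19 J; per mole, 4.257e5 J mol⁻¹.
Energy required: 0.001752 × 4.257e5 = 745.8 J.
Time: 745.8 J / 0.161 W = 4600 s.

t ≈ 4600 s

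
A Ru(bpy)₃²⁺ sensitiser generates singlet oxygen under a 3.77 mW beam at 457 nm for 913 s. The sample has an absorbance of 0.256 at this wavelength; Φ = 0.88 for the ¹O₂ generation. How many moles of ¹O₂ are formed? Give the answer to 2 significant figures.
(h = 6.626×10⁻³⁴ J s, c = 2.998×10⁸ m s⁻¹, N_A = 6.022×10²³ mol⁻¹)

5.2×10⁻⁶ mol

Photon energy at 457 nm: hc/λ = (6.626×10⁻³⁴)(2.998×10⁸)/(457×10⁻⁹) = 4.347×10⁻¹⁹ J.
Energy delivered: (3.77 mW)(913 s) = 3.442 J.
Photons incident: 3.442 / 4.347×10⁻¹⁹ = 7.918×10¹⁸, i.e. 7.918×10¹⁸/6.022×10²³ = 1.315×10⁻⁵ mol.
Fraction absorbed: 1 − 10^(−0.256) = 0.4454.
Photons absorbed: 0.4454 × 1.315×10⁻⁵ = 5.857×10⁻⁶ mol.
Product: Φ × n_abs = 0.88 × 5.857×10⁻⁶ = 5.154×10⁻⁶ mol.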